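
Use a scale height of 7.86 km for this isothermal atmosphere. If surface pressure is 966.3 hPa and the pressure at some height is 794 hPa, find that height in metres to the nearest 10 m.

Invert the barometric formula: z = H ln(P₀/P).
P₀/P = 966.3/794 = 1.2170; ln(1.2170) = 0.19639.
z = 7860.0 × 0.19639 = 1543.6 m.

z ≈ 1540 m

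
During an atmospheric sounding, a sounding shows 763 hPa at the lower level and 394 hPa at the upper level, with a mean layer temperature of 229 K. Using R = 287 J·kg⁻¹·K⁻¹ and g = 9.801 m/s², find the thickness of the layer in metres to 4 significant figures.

Hypsometric equation: Δz = (R T̄/g) ln(P₁/P₂).
R T̄/g = 287 × 229 / 9.801 = 6705.7 m.
ln(763/394) = ln(1.9365) = 0.66088.
Δz = 6705.7 × 0.66088 = 4431.7 m.

Δz ≈ 4432 m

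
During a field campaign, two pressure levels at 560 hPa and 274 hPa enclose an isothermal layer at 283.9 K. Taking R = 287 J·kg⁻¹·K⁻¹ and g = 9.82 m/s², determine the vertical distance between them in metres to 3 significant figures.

Δz ≈ 5930 m

Hypsometric equation: Δz = (R T̄/g) ln(P₁/P₂).
R T̄/g = 287 × 283.9 / 9.82 = 8297.3 m.
ln(560/274) = ln(2.0438) = 0.71481.
Δz = 8297.3 × 0.71481 = 5931.0 m.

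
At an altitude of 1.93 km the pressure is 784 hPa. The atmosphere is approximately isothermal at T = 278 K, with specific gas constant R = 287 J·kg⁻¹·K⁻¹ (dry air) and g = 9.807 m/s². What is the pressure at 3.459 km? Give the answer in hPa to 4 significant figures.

Scale height: H = RT/g = 287 × 278 / 9.807 = 8135.6 m.
Between two levels, P₂ = P₁ exp(−Δz/H) with Δz = z₂ − z₁.
Δz = 3459.0 − 1930.0 = 1529.0 m; Δz/H = 1529.0/8135.6 = 0.18794.
P₂ = 784 × exp(−0.18794) = 784 × 0.82866 = 649.67 hPa.

P ≈ 649.7 hPa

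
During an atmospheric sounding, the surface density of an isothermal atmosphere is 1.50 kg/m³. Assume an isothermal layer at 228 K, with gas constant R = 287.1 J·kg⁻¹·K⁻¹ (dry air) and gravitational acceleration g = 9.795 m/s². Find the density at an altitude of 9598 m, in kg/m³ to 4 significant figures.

ρ ≈ 0.3567 kg/m³

Scale height: H = RT/g = 287.1 × 228 / 9.795 = 6682.9 m.
In an isothermal atmosphere, density decays like pressure: ρ = ρ₀ exp(−z/H).
z/H = 9598.0/6682.9 = 1.4362; exp(−1.4362) = 0.23783.
ρ = 1.50 × 0.23783 = 0.35675 kg/m³.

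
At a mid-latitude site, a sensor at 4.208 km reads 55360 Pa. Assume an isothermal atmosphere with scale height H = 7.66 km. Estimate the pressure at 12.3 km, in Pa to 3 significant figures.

P ≈ 19200 Pa

Between two levels, P₂ = P₁ exp(−Δz/H) with Δz = z₂ − z₁.
Δz = 12300 − 4208.0 = 8092.0 m; Δz/H = 8092.0/7660.0 = 1.0564.
P₂ = 55360 × exp(−1.0564) = 55360 × 0.34771 = 19249 Pa.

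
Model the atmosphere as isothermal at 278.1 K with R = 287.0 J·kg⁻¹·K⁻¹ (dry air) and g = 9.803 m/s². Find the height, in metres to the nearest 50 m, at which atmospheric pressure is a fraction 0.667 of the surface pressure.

z ≈ 3300 m

Scale height: H = RT/g = 287.0 × 278.1 / 9.803 = 8141.9 m.
Set P/P₀ = exp(−z/H) = 0.667, so z = −H ln(0.667).
−ln(0.667) = 0.40497; z = 8141.9 × 0.40497 = 3297.2 m.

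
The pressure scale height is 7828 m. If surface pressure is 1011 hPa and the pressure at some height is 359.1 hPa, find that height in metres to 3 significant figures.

Invert the barometric formula: z = H ln(P₀/P).
P₀/P = 1011/359.1 = 2.8154; ln(2.8154) = 1.0351.
z = 7828.0 × 1.0351 = 8102.8 m.

z ≈ 8100 m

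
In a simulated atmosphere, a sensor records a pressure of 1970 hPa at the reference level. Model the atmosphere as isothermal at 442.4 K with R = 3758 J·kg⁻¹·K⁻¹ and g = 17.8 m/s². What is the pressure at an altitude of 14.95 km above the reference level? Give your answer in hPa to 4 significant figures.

P ≈ 1679 hPa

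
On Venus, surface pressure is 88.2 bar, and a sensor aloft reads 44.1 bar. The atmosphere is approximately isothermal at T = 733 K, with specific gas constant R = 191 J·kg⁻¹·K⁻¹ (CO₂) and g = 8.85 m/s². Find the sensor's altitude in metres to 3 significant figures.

Scale height: H = RT/g = 191 × 733 / 8.85 = 15820 m.
Invert the barometric formula: z = H ln(P₀/P).
P₀/P = 88.2/44.1 = 2.0000; ln(2.0000) = 0.69315.
z = 15820 × 0.69315 = 10966 m.

z ≈ 11000 m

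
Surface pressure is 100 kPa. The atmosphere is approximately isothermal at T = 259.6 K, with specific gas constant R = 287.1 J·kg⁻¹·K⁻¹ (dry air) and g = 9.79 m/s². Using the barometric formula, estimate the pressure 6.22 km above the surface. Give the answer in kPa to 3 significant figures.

Scale height: H = RT/g = 287.1 × 259.6 / 9.79 = 7613.0 m.
Barometric formula: P = P₀ exp(−z/H).
z/H = 6220.0/7613.0 = 0.81702; exp(−0.81702) = 0.44175.
P = 100 × 0.44175 = 44.175 kPa.

P ≈ 44.2 kPa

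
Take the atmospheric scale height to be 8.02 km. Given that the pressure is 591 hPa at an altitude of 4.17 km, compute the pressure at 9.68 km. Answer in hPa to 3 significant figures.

P ≈ 297 hPa

Between two levels, P₂ = P₁ exp(−Δz/H) with Δz = z₂ − z₁.
Δz = 9680.0 − 4170.0 = 5510.0 m; Δz/H = 5510.0/8020.0 = 0.68703.
P₂ = 591 × exp(−0.68703) = 591 × 0.50307 = 297.31 hPa.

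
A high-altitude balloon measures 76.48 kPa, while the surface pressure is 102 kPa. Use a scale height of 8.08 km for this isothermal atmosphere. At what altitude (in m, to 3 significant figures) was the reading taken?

Invert the barometric formula: z = H ln(P₀/P).
P₀/P = 102/76.48 = 1.3337; ln(1.3337) = 0.28796.
z = 8080.0 × 0.28796 = 2326.7 m.

z ≈ 2330 m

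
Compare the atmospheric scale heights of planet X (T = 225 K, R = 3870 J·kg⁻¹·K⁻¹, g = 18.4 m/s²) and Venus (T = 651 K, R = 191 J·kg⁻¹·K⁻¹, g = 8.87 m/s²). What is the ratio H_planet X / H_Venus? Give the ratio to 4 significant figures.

H = RT/g for each body.
H_planet X = 3870 × 225 / 18.4 = 47323 m.
H_Venus = 191 × 651 / 8.87 = 14018 m.
H_planet X/H_Venus = 47323/14018 = 3.3759.

H_planet X/H_Venus ≈ 3.376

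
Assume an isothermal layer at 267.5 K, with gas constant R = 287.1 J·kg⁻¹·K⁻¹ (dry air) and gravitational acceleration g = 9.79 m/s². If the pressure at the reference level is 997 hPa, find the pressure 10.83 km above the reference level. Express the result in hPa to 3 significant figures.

Scale height: H = RT/g = 287.1 × 267.5 / 9.79 = 7844.7 m.
Barometric formula: P = P₀ exp(−z/H).
z/H = 10830/7844.7 = 1.3805; exp(−1.3805) = 0.25145.
P = 997 × 0.25145 = 250.70 hPa.

P ≈ 251 hPa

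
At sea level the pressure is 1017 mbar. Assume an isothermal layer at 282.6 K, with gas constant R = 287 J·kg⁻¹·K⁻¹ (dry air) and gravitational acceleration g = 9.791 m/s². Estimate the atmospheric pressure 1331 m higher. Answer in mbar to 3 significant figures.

Scale height: H = RT/g = 287 × 282.6 / 9.791 = 8283.8 m.
Barometric formula: P = P₀ exp(−z/H).
z/H = 1331.0/8283.8 = 0.16068; exp(−0.16068) = 0.85156.
P = 1017 × 0.85156 = 866.04 mbar.

P ≈ 866 mbar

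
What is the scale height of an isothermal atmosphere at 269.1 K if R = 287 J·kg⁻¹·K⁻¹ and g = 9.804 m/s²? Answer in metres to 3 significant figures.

H ≈ 7880 m

The scale height of an isothermal atmosphere is H = RT/g.
H = 287 × 269.1 / 9.804 = 77232/9.804 = 7877.6 m.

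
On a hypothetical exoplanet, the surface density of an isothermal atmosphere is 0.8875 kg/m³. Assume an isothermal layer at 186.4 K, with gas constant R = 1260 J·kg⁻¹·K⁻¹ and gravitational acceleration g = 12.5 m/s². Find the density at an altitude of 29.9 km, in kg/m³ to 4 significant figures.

Scale height: H = RT/g = 1260 × 186.4 / 12.5 = 18789 m.
In an isothermal atmosphere, density decays like pressure: ρ = ρ₀ exp(−z/H).
z/H = 29900/18789 = 1.5914; exp(−1.5914) = 0.20364.
ρ = 0.8875 × 0.20364 = 0.18073 kg/m³.

ρ ≈ 0.1807 kg/m³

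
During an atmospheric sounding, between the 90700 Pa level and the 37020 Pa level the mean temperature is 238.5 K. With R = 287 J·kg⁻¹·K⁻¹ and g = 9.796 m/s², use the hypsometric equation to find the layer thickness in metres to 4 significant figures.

Δz ≈ 6261 m

Hypsometric equation: Δz = (R T̄/g) ln(P₁/P₂).
R T̄/g = 287 × 238.5 / 9.796 = 6987.5 m.
ln(90700/37020) = ln(2.4500) = 0.89609.
Δz = 6987.5 × 0.89609 = 6261.4 m.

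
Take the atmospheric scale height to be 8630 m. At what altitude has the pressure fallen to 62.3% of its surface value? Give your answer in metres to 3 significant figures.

Set P/P₀ = exp(−z/H) = 0.623, so z = −H ln(0.623).
−ln(0.623) = 0.47321; z = 8630.0 × 0.47321 = 4083.8 m.

z ≈ 4080 m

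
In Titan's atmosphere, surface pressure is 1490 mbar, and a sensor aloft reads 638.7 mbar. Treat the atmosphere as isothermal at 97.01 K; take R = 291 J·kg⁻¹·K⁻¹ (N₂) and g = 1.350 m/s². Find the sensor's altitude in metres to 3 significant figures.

Scale height: H = RT/g = 291 × 97.01 / 1.350 = 20911 m.
Invert the barometric formula: z = H ln(P₀/P).
P₀/P = 1490/638.7 = 2.3329; ln(2.3329) = 0.84711.
z = 20911 × 0.84711 = 17714 m.

z ≈ 17700 m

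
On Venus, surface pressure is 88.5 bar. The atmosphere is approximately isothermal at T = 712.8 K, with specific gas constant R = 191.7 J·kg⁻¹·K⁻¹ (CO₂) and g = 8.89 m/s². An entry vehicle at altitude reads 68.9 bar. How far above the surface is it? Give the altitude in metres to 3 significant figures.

z ≈ 3850 m

Scale height: H = RT/g = 191.7 × 712.8 / 8.89 = 15371 m.
Invert the barometric formula: z = H ln(P₀/P).
P₀/P = 88.5/68.9 = 1.2845; ln(1.2845) = 0.25037.
z = 15371 × 0.25037 = 3848.4 m.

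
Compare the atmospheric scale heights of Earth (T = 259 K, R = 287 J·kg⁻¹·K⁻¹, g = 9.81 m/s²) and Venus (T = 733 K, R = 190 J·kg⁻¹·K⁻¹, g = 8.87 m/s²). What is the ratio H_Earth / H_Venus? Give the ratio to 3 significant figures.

H_Earth/H_Venus ≈ 0.483

H = RT/g for each body.
H_Earth = 287 × 259 / 9.81 = 7577.3 m.
H_Venus = 190 × 733 / 8.87 = 15701 m.
H_Earth/H_Venus = 7577.3/15701 = 0.48260.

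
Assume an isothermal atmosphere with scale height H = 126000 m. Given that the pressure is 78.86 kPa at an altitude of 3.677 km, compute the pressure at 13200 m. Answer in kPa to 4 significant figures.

Between two levels, P₂ = P₁ exp(−Δz/H) with Δz = z₂ − z₁.
Δz = 13200 − 3677.0 = 9523.0 m; Δz/H = 9523.0/126000 = 0.075579.
P₂ = 78.86 × exp(−0.075579) = 78.86 × 0.92721 = 73.120 kPa.

P ≈ 73.12 kPa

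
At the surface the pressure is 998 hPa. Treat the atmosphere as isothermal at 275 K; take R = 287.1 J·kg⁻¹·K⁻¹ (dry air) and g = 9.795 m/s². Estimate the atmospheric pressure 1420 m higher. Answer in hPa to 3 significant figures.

P ≈ 837 hPa

Scale height: H = RT/g = 287.1 × 275 / 9.795 = 8060.5 m.
Barometric formula: P = P₀ exp(−z/H).
z/H = 1420.0/8060.5 = 0.17617; exp(−0.17617) = 0.83848.
P = 998 × 0.83848 = 836.80 hPa.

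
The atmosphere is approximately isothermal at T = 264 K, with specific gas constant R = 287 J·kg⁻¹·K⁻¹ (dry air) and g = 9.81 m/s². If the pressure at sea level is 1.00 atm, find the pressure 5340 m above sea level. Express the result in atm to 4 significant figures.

P ≈ 0.5009 atm

Scale height: H = RT/g = 287 × 264 / 9.81 = 7723.5 m.
Barometric formula: P = P₀ exp(−z/H).
z/H = 5340.0/7723.5 = 0.69140; exp(−0.69140) = 0.50087.
P = 1.00 × 0.50087 = 0.50087 atm.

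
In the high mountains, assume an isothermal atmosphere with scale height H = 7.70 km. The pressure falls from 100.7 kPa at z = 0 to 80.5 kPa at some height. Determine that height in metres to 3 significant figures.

z ≈ 1720 m

Invert the barometric formula: z = H ln(P₀/P).
P₀/P = 100.7/80.5 = 1.2509; ln(1.2509) = 0.22386.
z = 7700.0 × 0.22386 = 1723.7 m.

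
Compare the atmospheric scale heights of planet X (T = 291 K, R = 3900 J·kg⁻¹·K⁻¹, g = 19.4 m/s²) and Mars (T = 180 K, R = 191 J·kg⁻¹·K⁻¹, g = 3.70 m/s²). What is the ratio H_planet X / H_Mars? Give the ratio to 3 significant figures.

H_planet X/H_Mars ≈ 6.30

H = RT/g for each body.
H_planet X = 3900 × 291 / 19.4 = 58500 m.
H_Mars = 191 × 180 / 3.70 = 9291.9 m.
H_planet X/H_Mars = 58500/9291.9 = 6.2958.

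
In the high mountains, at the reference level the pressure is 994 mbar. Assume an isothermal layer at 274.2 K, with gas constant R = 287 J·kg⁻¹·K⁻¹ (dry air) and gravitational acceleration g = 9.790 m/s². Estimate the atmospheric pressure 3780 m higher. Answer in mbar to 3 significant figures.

P ≈ 621 mbar

Scale height: H = RT/g = 287 × 274.2 / 9.790 = 8038.3 m.
Barometric formula: P = P₀ exp(−z/H).
z/H = 3780.0/8038.3 = 0.47025; exp(−0.47025) = 0.62485.
P = 994 × 0.62485 = 621.10 mbar.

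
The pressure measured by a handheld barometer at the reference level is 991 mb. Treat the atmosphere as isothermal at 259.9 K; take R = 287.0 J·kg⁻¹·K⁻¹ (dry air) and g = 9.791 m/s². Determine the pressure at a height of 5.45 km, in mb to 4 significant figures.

Scale height: H = RT/g = 287.0 × 259.9 / 9.791 = 7618.4 m.
Barometric formula: P = P₀ exp(−z/H).
z/H = 5450.0/7618.4 = 0.71537; exp(−0.71537) = 0.48901.
P = 991 × 0.48901 = 484.61 mb.

P ≈ 484.6 mb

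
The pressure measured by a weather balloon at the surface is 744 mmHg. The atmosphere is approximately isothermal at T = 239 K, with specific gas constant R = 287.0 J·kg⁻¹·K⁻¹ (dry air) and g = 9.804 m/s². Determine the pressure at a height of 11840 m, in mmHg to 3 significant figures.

Scale height: H = RT/g = 287.0 × 239 / 9.804 = 6996.4 m.
Barometric formula: P = P₀ exp(−z/H).
z/H = 11840/6996.4 = 1.6923; exp(−1.6923) = 0.18410.
P = 744 × 0.18410 = 136.97 mmHg.

P ≈ 137 mmHg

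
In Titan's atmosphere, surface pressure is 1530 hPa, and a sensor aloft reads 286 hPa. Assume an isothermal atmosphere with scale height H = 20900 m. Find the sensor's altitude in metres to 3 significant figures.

z ≈ 35000 m

Invert the barometric formula: z = H ln(P₀/P).
P₀/P = 1530/286 = 5.3497; ln(5.3497) = 1.6770.
z = 20900 × 1.6770 = 35049 m.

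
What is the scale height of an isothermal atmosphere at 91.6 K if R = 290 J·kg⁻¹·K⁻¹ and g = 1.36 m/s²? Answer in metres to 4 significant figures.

H ≈ 19530 m

The scale height of an isothermal atmosphere is H = RT/g.
H = 290 × 91.6 / 1.36 = 26564/1.36 = 19532 m.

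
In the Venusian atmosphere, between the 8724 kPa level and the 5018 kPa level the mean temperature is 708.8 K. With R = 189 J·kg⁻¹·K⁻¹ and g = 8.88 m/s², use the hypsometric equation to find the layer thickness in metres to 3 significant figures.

Hypsometric equation: Δz = (R T̄/g) ln(P₁/P₂).
R T̄/g = 189 × 708.8 / 8.88 = 15086 m.
ln(8724/5018) = ln(1.7385) = 0.55302.
Δz = 15086 × 0.55302 = 8342.9 m.

Δz ≈ 8340 m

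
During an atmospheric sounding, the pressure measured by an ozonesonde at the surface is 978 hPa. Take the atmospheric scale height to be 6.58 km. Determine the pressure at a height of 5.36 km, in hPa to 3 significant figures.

P ≈ 433 hPa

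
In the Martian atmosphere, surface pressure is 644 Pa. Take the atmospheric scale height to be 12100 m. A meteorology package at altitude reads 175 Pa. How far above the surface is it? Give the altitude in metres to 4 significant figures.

z ≈ 15770 m

Invert the barometric formula: z = H ln(P₀/P).
P₀/P = 644/175 = 3.6800; ln(3.6800) = 1.3029.
z = 12100 × 1.3029 = 15765 m.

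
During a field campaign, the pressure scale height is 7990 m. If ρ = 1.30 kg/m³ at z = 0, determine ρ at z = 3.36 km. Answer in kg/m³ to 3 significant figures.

ρ ≈ 0.854 kg/m³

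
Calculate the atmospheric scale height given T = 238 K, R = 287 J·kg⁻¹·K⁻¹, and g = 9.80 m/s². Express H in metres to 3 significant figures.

H ≈ 6970 m

The scale height of an isothermal atmosphere is H = RT/g.
H = 287 × 238 / 9.80 = 68306/9.80 = 6970.0 m.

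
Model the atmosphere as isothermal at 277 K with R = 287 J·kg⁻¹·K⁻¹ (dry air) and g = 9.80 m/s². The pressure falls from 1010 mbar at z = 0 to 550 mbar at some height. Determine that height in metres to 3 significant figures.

Scale height: H = RT/g = 287 × 277 / 9.80 = 8112.1 m.
Invert the barometric formula: z = H ln(P₀/P).
P₀/P = 1010/550 = 1.8364; ln(1.8364) = 0.60781.
z = 8112.1 × 0.60781 = 4930.6 m.

z ≈ 4930 m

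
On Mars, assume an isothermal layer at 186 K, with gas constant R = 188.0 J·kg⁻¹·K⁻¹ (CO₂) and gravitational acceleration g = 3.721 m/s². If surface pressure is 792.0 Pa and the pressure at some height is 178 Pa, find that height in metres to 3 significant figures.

z ≈ 14000 m

Scale height: H = RT/g = 188.0 × 186 / 3.721 = 9397.5 m.
Invert the barometric formula: z = H ln(P₀/P).
P₀/P = 792.0/178 = 4.4494; ln(4.4494) = 1.4928.
z = 9397.5 × 1.4928 = 14029 m.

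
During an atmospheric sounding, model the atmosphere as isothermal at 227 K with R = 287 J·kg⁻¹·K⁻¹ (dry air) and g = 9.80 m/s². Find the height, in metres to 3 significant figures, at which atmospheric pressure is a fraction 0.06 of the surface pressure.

z ≈ 18700 m

Scale height: H = RT/g = 287 × 227 / 9.80 = 6647.9 m.
Set P/P₀ = exp(−z/H) = 0.06, so z = −H ln(0.06).
−ln(0.06) = 2.8134; z = 6647.9 × 2.8134 = 18703 m.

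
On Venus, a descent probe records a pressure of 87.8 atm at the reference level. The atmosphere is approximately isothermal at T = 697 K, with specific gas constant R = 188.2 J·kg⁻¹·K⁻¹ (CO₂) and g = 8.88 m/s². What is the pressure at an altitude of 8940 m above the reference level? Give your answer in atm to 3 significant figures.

Scale height: H = RT/g = 188.2 × 697 / 8.88 = 14772 m.
Barometric formula: P = P₀ exp(−z/H).
z/H = 8940.0/14772 = 0.60520; exp(−0.60520) = 0.54597.
P = 87.8 × 0.54597 = 47.936 atm.

P ≈ 47.9 atm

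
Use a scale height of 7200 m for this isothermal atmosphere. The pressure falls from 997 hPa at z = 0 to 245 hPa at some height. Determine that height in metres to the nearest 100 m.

Invert the barometric formula: z = H ln(P₀/P).
P₀/P = 997/245 = 4.0694; ln(4.0694) = 1.4035.
z = 7200.0 × 1.4035 = 10105 m.

z ≈ 10100 m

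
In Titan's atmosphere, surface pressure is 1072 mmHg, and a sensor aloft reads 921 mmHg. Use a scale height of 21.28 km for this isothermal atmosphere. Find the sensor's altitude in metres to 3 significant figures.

Invert the barometric formula: z = H ln(P₀/P).
P₀/P = 1072/921 = 1.1640; ln(1.1640) = 0.15186.
z = 21280 × 0.15186 = 3231.6 m.

z ≈ 3230 m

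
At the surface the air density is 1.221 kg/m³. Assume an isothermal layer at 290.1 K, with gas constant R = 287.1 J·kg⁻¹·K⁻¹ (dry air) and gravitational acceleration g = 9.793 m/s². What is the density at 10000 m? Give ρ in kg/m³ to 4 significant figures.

Scale height: H = RT/g = 287.1 × 290.1 / 9.793 = 8504.8 m.
In an isothermal atmosphere, density decays like pressure: ρ = ρ₀ exp(−z/H).
z/H = 10000/8504.8 = 1.1758; exp(−1.1758) = 0.30857.
ρ = 1.221 × 0.30857 = 0.37676 kg/m³.

ρ ≈ 0.3768 kg/m³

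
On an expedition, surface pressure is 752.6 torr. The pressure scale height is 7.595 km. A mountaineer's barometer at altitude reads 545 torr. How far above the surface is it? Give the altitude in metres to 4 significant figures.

z ≈ 2451 m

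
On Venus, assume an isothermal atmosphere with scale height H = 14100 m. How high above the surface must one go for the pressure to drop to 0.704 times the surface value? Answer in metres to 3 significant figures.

Set P/P₀ = exp(−z/H) = 0.704, so z = −H ln(0.704).
−ln(0.704) = 0.35098; z = 14100 × 0.35098 = 4948.8 m.

z ≈ 4950 m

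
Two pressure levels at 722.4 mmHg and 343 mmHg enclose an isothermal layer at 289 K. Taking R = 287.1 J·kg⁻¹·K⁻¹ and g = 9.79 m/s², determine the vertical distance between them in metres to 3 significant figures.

Δz ≈ 6310 m

Hypsometric equation: Δz = (R T̄/g) ln(P₁/P₂).
R T̄/g = 287.1 × 289 / 9.79 = 8475.2 m.
ln(722.4/343) = ln(2.1061) = 0.74484.
Δz = 8475.2 × 0.74484 = 6312.7 m.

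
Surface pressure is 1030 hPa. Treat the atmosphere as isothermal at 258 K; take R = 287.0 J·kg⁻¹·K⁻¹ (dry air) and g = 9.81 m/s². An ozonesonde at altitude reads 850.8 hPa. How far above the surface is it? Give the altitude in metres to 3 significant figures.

z ≈ 1440 m

Scale height: H = RT/g = 287.0 × 258 / 9.81 = 7548.0 m.
Invert the barometric formula: z = H ln(P₀/P).
P₀/P = 1030/850.8 = 1.2106; ln(1.2106) = 0.19112.
z = 7548.0 × 0.19112 = 1442.6 m.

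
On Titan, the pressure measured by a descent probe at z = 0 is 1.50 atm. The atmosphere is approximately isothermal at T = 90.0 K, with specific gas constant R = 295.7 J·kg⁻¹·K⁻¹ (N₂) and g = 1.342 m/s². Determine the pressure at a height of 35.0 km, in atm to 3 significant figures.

Scale height: H = RT/g = 295.7 × 90.0 / 1.342 = 19831 m.
Barometric formula: P = P₀ exp(−z/H).
z/H = 35000/19831 = 1.7649; exp(−1.7649) = 0.17120.
P = 1.50 × 0.17120 = 0.25680 atm.

P ≈ 0.257 atm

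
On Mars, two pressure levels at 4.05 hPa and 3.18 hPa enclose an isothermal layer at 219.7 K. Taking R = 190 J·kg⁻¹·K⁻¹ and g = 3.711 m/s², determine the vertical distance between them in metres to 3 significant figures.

Δz ≈ 2720 m

Hypsometric equation: Δz = (R T̄/g) ln(P₁/P₂).
R T̄/g = 190 × 219.7 / 3.711 = 11248 m.
ln(4.05/3.18) = ln(1.2736) = 0.24185.
Δz = 11248 × 0.24185 = 2720.3 m.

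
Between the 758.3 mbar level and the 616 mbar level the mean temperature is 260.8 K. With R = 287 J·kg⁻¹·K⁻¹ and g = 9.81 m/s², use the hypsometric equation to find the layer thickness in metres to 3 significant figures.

Hypsometric equation: Δz = (R T̄/g) ln(P₁/P₂).
R T̄/g = 287 × 260.8 / 9.81 = 7629.9 m.
ln(758.3/616) = ln(1.2310) = 0.20783.
Δz = 7629.9 × 0.20783 = 1585.7 m.

Δz ≈ 1590 m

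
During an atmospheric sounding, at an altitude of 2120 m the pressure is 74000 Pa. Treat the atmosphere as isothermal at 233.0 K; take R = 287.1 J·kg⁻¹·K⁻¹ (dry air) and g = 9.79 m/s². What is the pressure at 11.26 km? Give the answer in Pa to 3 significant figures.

Scale height: H = RT/g = 287.1 × 233.0 / 9.79 = 6832.9 m.
Between two levels, P₂ = P₁ exp(−Δz/H) with Δz = z₂ − z₁.
Δz = 11260 − 2120.0 = 9140.0 m; Δz/H = 9140.0/6832.9 = 1.3376.
P₂ = 74000 × exp(−1.3376) = 74000 × 0.26247 = 19423 Pa.

P ≈ 19400 Pa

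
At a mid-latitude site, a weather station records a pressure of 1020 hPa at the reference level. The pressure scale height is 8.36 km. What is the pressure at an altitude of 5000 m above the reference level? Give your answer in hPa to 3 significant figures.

P ≈ 561 hPa

Barometric formula: P = P₀ exp(−z/H).
z/H = 5000.0/8360.0 = 0.59809; exp(−0.59809) = 0.54986.
P = 1020 × 0.54986 = 560.86 hPa.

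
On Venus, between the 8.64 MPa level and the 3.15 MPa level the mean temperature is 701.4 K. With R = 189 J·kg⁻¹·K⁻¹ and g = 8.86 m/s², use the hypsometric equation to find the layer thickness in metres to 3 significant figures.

Δz ≈ 15100 m

Hypsometric equation: Δz = (R T̄/g) ln(P₁/P₂).
R T̄/g = 189 × 701.4 / 8.86 = 14962 m.
ln(8.64/3.15) = ln(2.7429) = 1.0090.
Δz = 14962 × 1.0090 = 15097 m.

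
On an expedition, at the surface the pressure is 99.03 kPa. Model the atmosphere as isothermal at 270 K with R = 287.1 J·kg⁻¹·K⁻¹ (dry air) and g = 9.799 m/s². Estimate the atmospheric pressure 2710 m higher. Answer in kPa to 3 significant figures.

P ≈ 70.3 kPa

Scale height: H = RT/g = 287.1 × 270 / 9.799 = 7910.7 m.
Barometric formula: P = P₀ exp(−z/H).
z/H = 2710.0/7910.7 = 0.34257; exp(−0.34257) = 0.70994.
P = 99.03 × 0.70994 = 70.305 kPa.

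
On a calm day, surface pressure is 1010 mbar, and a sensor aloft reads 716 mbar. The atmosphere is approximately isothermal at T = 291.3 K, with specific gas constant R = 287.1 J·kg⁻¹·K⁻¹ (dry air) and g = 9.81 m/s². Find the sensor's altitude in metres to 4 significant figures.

Scale height: H = RT/g = 287.1 × 291.3 / 9.81 = 8525.2 m.
Invert the barometric formula: z = H ln(P₀/P).
P₀/P = 1010/716 = 1.4106; ln(1.4106) = 0.34402.
z = 8525.2 × 0.34402 = 2932.8 m.

z ≈ 2933 m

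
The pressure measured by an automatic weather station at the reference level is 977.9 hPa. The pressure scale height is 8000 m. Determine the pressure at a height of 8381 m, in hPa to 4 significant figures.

Barometric formula: P = P₀ exp(−z/H).
z/H = 8381.0/8000.0 = 1.0476; exp(−1.0476) = 0.35078.
P = 977.9 × 0.35078 = 343.03 hPa.

P ≈ 343.0 hPa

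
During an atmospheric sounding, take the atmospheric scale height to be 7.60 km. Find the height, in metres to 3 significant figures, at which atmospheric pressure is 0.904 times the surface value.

Set P/P₀ = exp(−z/H) = 0.904, so z = −H ln(0.904).
−ln(0.904) = 0.10093; z = 7600.0 × 0.10093 = 767.07 m.

z ≈ 767 m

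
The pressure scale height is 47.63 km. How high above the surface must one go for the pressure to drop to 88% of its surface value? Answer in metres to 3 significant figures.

z ≈ 6090 m

Set P/P₀ = exp(−z/H) = 0.88, so z = −H ln(0.88).
−ln(0.88) = 0.12783; z = 47630 × 0.12783 = 6088.5 m.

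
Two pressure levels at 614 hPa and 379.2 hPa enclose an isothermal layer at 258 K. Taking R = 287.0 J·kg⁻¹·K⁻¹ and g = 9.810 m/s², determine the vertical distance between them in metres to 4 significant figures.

Δz ≈ 3638 m

Hypsometric equation: Δz = (R T̄/g) ln(P₁/P₂).
R T̄/g = 287.0 × 258 / 9.810 = 7548.0 m.
ln(614/379.2) = ln(1.6192) = 0.48193.
Δz = 7548.0 × 0.48193 = 3637.6 m.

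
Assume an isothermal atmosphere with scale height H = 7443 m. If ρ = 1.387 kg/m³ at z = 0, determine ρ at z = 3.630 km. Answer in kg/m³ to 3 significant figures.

In an isothermal atmosphere, density decays like pressure: ρ = ρ₀ exp(−z/H).
z/H = 3630.0/7443.0 = 0.48771; exp(−0.48771) = 0.61403.
ρ = 1.387 × 0.61403 = 0.85166 kg/m³.

ρ ≈ 0.852 kg/m³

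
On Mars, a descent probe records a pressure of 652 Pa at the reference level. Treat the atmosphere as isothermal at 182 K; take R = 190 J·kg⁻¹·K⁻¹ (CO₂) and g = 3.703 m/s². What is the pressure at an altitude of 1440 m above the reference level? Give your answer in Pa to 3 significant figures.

P ≈ 559 Pa

Scale height: H = RT/g = 190 × 182 / 3.703 = 9338.4 m.
Barometric formula: P = P₀ exp(−z/H).
z/H = 1440.0/9338.4 = 0.15420; exp(−0.15420) = 0.85710.
P = 652 × 0.85710 = 558.83 Pa.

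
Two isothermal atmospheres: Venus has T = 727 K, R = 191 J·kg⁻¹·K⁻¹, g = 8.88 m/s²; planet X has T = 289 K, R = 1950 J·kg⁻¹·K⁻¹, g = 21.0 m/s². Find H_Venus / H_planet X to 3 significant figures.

H = RT/g for each body.
H_Venus = 191 × 727 / 8.88 = 15637 m.
H_planet X = 1950 × 289 / 21.0 = 26836 m.
H_Venus/H_planet X = 15637/26836 = 0.58269.

H_Venus/H_planet X ≈ 0.583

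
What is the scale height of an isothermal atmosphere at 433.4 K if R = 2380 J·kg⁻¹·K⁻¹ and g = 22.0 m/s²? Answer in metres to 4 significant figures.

The scale height of an isothermal atmosphere is H = RT/g.
H = 2380 × 433.4 / 22.0 = 1031500/22.0 = 46886 m.

H ≈ 46890 m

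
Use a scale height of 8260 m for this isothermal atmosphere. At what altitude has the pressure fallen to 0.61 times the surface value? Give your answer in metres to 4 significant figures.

Set P/P₀ = exp(−z/H) = 0.61, so z = −H ln(0.61).
−ln(0.61) = 0.49430; z = 8260.0 × 0.49430 = 4082.9 m.

z ≈ 4083 m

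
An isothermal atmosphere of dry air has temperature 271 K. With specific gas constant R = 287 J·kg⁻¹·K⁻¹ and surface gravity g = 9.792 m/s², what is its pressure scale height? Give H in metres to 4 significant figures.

H ≈ 7943 m

The scale height of an isothermal atmosphere is H = RT/g.
H = 287 × 271 / 9.792 = 77777/9.792 = 7942.9 m.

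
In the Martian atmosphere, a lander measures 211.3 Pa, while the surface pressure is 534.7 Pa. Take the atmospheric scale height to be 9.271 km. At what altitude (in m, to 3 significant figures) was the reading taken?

z ≈ 8610 m

Invert the barometric formula: z = H ln(P₀/P).
P₀/P = 534.7/211.3 = 2.5305; ln(2.5305) = 0.92842.
z = 9271.0 × 0.92842 = 8607.4 m.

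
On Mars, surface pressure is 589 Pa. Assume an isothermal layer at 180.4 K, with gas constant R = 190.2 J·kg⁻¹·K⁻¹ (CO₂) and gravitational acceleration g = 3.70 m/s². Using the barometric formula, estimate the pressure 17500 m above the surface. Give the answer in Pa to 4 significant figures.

P ≈ 89.24 Pa

Scale height: H = RT/g = 190.2 × 180.4 / 3.70 = 9273.5 m.
Barometric formula: P = P₀ exp(−z/H).
z/H = 17500/9273.5 = 1.8871; exp(−1.8871) = 0.15151.
P = 589 × 0.15151 = 89.239 Pa.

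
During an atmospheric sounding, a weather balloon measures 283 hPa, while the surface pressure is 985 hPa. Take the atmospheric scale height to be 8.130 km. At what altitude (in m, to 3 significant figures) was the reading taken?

z ≈ 10100 m

Invert the barometric formula: z = H ln(P₀/P).
P₀/P = 985/283 = 3.4806; ln(3.4806) = 1.2472.
z = 8130.0 × 1.2472 = 10140 m.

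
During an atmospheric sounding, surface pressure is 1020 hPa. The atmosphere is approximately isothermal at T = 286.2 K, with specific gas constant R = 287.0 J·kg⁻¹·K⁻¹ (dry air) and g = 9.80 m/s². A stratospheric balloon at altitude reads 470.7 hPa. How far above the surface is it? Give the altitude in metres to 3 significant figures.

z ≈ 6480 m

Scale height: H = RT/g = 287.0 × 286.2 / 9.80 = 8381.6 m.
Invert the barometric formula: z = H ln(P₀/P).
P₀/P = 1020/470.7 = 2.1670; ln(2.1670) = 0.77334.
z = 8381.6 × 0.77334 = 6481.8 m.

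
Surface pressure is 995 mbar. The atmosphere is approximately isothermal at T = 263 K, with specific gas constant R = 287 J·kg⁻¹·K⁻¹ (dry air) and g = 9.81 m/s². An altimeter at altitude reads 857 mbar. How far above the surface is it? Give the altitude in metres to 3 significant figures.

z ≈ 1150 m

Scale height: H = RT/g = 287 × 263 / 9.81 = 7694.3 m.
Invert the barometric formula: z = H ln(P₀/P).
P₀/P = 995/857 = 1.1610; ln(1.1610) = 0.14928.
z = 7694.3 × 0.14928 = 1148.6 m.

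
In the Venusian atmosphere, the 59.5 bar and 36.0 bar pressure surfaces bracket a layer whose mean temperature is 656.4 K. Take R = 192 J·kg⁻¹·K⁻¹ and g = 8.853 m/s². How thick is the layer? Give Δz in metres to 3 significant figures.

Hypsometric equation: Δz = (R T̄/g) ln(P₁/P₂).
R T̄/g = 192 × 656.4 / 8.853 = 14236 m.
ln(59.5/36.0) = ln(1.6528) = 0.50247.
Δz = 14236 × 0.50247 = 7153.2 m.

Δz ≈ 7150 m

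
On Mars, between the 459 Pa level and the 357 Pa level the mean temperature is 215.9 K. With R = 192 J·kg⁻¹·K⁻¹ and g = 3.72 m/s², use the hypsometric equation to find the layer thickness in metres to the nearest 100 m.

Δz ≈ 2800 m

Hypsometric equation: Δz = (R T̄/g) ln(P₁/P₂).
R T̄/g = 192 × 215.9 / 3.72 = 11143 m.
ln(459/357) = ln(1.2857) = 0.25130.
Δz = 11143 × 0.25130 = 2800.2 m.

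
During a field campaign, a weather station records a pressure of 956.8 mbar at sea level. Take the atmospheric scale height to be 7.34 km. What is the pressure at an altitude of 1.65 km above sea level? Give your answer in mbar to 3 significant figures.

Barometric formula: P = P₀ exp(−z/H).
z/H = 1650.0/7340.0 = 0.22480; exp(−0.22480) = 0.79868.
P = 956.8 × 0.79868 = 764.18 mbar.

P ≈ 764 mbar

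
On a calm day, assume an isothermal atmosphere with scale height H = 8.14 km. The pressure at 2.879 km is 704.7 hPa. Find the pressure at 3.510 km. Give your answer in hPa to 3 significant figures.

Between two levels, P₂ = P₁ exp(−Δz/H) with Δz = z₂ − z₁.
Δz = 3510.0 − 2879.0 = 631.00 m; Δz/H = 631.00/8140.0 = 0.077518.
P₂ = 704.7 × exp(−0.077518) = 704.7 × 0.92541 = 652.14 hPa.

P ≈ 652 hPa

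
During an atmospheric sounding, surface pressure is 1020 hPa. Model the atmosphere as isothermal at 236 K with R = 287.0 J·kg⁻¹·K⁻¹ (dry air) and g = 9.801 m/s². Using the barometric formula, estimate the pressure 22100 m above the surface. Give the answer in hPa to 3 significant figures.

P ≈ 41.7 hPa

Scale height: H = RT/g = 287.0 × 236 / 9.801 = 6910.7 m.
Barometric formula: P = P₀ exp(−z/H).
z/H = 22100/6910.7 = 3.1979; exp(−3.1979) = 0.040848.
P = 1020 × 0.040848 = 41.665 hPa.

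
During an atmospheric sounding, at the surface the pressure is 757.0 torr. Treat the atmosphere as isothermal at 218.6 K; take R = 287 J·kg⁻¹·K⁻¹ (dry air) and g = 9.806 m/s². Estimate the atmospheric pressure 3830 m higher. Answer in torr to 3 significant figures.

P ≈ 416 torr

Scale height: H = RT/g = 287 × 218.6 / 9.806 = 6397.9 m.
Barometric formula: P = P₀ exp(−z/H).
z/H = 3830.0/6397.9 = 0.59863; exp(−0.59863) = 0.54956.
P = 757.0 × 0.54956 = 416.02 torr.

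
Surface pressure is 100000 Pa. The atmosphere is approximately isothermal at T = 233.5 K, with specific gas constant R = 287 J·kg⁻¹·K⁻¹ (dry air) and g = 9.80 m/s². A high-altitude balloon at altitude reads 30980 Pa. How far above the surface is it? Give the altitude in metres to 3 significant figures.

Scale height: H = RT/g = 287 × 233.5 / 9.80 = 6838.2 m.
Invert the barometric formula: z = H ln(P₀/P).
P₀/P = 100000/30980 = 3.2279; ln(3.2279) = 1.1718.
z = 6838.2 × 1.1718 = 8013.0 m.

z ≈ 8010 m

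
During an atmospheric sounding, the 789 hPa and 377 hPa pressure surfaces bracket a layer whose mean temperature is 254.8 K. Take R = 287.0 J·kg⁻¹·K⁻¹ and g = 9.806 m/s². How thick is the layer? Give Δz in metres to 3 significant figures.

Δz ≈ 5510 m

Hypsometric equation: Δz = (R T̄/g) ln(P₁/P₂).
R T̄/g = 287.0 × 254.8 / 9.806 = 7457.4 m.
ln(789/377) = ln(2.0928) = 0.73850.
Δz = 7457.4 × 0.73850 = 5507.3 m.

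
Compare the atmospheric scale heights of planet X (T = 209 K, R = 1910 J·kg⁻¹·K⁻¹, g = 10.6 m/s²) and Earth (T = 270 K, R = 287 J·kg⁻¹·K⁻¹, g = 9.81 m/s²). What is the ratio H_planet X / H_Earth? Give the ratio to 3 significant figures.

H_planet X/H_Earth ≈ 4.77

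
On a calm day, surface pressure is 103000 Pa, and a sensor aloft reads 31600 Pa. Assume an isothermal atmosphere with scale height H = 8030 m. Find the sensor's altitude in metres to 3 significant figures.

z ≈ 9490 m

Invert the barometric formula: z = H ln(P₀/P).
P₀/P = 103000/31600 = 3.2595; ln(3.2595) = 1.1816.
z = 8030.0 × 1.1816 = 9488.2 m.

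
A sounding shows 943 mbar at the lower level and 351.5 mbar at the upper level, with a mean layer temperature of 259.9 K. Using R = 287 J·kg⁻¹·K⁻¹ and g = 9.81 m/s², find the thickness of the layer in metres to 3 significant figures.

Δz ≈ 7500 m

Hypsometric equation: Δz = (R T̄/g) ln(P₁/P₂).
R T̄/g = 287 × 259.9 / 9.81 = 7603.6 m.
ln(943/351.5) = ln(2.6828) = 0.98686.
Δz = 7603.6 × 0.98686 = 7503.7 m.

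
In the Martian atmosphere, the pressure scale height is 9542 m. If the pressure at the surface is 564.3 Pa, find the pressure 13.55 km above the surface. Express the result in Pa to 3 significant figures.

P ≈ 136 Pa

Barometric formula: P = P₀ exp(−z/H).
z/H = 13550/9542.0 = 1.4200; exp(−1.4200) = 0.24171.
P = 564.3 × 0.24171 = 136.40 Pa.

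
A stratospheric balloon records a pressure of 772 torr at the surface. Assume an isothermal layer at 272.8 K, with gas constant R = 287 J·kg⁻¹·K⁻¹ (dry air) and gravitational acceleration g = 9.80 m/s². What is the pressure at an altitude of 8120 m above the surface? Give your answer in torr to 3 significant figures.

Scale height: H = RT/g = 287 × 272.8 / 9.80 = 7989.1 m.
Barometric formula: P = P₀ exp(−z/H).
z/H = 8120.0/7989.1 = 1.0164; exp(−1.0164) = 0.36190.
P = 772 × 0.36190 = 279.39 torr.

P ≈ 279 torr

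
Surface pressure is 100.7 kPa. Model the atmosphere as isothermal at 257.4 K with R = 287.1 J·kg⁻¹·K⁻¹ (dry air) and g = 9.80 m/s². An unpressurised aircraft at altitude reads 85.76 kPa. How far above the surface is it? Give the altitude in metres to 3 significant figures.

z ≈ 1210 m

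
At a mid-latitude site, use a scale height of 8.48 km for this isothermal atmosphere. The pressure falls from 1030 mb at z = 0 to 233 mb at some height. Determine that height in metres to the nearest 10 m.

Invert the barometric formula: z = H ln(P₀/P).
P₀/P = 1030/233 = 4.4206; ln(4.4206) = 1.4863.
z = 8480.0 × 1.4863 = 12604 m.

z ≈ 12600 m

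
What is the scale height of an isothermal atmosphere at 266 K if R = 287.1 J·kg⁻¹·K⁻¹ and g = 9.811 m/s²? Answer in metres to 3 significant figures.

The scale height of an isothermal atmosphere is H = RT/g.
H = 287.1 × 266 / 9.811 = 76369/9.811 = 7784.0 m.

H ≈ 7780 m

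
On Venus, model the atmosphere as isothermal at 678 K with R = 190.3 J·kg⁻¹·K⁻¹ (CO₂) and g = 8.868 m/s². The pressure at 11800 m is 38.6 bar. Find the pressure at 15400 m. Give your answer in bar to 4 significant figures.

P ≈ 30.14 bar

Scale height: H = RT/g = 190.3 × 678 / 8.868 = 14549 m.
Between two levels, P₂ = P₁ exp(−Δz/H) with Δz = z₂ − z₁.
Δz = 15400 − 11800 = 3600.0 m; Δz/H = 3600.0/14549 = 0.24744.
P₂ = 38.6 × exp(−0.24744) = 38.6 × 0.78080 = 30.139 bar.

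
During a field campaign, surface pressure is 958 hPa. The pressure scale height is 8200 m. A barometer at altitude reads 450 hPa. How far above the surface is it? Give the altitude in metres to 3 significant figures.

z ≈ 6200 m

Invert the barometric formula: z = H ln(P₀/P).
P₀/P = 958/450 = 2.1289; ln(2.1289) = 0.75561.
z = 8200.0 × 0.75561 = 6196.0 m.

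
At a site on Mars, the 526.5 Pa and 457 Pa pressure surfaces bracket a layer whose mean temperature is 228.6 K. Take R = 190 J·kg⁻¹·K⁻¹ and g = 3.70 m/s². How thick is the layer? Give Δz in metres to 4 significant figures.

Hypsometric equation: Δz = (R T̄/g) ln(P₁/P₂).
R T̄/g = 190 × 228.6 / 3.70 = 11739 m.
ln(526.5/457) = ln(1.1521) = 0.14159.
Δz = 11739 × 0.14159 = 1662.1 m.

Δz ≈ 1662 m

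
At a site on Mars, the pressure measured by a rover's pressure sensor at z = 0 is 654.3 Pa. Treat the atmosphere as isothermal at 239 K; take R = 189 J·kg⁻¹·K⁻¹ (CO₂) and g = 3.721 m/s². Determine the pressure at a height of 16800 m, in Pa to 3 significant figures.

P ≈ 164 Pa

Scale height: H = RT/g = 189 × 239 / 3.721 = 12139 m.
Barometric formula: P = P₀ exp(−z/H).
z/H = 16800/12139 = 1.3840; exp(−1.3840) = 0.25057.
P = 654.3 × 0.25057 = 163.95 Pa.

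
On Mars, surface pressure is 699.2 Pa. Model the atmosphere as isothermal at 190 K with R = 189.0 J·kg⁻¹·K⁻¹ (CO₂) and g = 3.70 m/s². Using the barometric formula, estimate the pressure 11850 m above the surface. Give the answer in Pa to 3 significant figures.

Scale height: H = RT/g = 189.0 × 190 / 3.70 = 9705.4 m.
Barometric formula: P = P₀ exp(−z/H).
z/H = 11850/9705.4 = 1.2210; exp(−1.2210) = 0.29494.
P = 699.2 × 0.29494 = 206.22 Pa.

P ≈ 206 Pa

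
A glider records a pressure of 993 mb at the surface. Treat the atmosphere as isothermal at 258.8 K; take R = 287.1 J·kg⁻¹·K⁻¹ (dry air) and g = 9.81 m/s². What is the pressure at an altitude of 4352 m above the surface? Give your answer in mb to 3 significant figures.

P ≈ 559 mb

Scale height: H = RT/g = 287.1 × 258.8 / 9.81 = 7574.1 m.
Barometric formula: P = P₀ exp(−z/H).
z/H = 4352.0/7574.1 = 0.57459; exp(−0.57459) = 0.56294.
P = 993 × 0.56294 = 559.00 mb.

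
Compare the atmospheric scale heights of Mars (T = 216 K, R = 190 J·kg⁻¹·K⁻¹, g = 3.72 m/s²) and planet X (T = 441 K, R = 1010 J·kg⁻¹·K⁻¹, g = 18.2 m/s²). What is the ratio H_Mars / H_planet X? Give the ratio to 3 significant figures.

H = RT/g for each body.
H_Mars = 190 × 216 / 3.72 = 11032 m.
H_planet X = 1010 × 441 / 18.2 = 24473 m.
H_Mars/H_planet X = 11032/24473 = 0.45078.

H_Mars/H_planet X ≈ 0.451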